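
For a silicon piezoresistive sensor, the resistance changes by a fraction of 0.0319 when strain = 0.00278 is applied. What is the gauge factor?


Step 1: Identify values.
dR/R = 0.0319, strain = 0.00278
Step 2: GF = (dR/R) / strain = 0.0319 / 0.00278
GF = 11.5


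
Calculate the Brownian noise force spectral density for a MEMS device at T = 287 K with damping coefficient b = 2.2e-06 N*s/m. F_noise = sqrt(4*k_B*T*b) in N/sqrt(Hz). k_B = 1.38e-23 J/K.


Step 1: Compute 4 * k_B * T * b
= 4 * 1.38e-23 * 287 * 2.2e-06
= 3.4853e-26 N^2/Hz
Step 2: F_noise = sqrt(3.4853e-26)
F_noise = 1.87e-13 N/sqrt(Hz)


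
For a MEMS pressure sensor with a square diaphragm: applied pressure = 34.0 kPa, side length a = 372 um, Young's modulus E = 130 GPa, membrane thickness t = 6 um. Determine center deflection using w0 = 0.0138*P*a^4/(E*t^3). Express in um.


Step 1: Convert pressure to compatible units (E is in GPa, so P in GPa).
P = 34.0 kPa = 34.0e-6 GPa
Step 2: Compute numerator: 0.0138 * P * a^4.
a^4 = 372^4 = 19150131456
numerator = 0.0138 * 34.0e-6 * 19150131456 = 8.985e+03
Step 3: Compute denominator: E * t^3 = 130 * 6^3 = 28080
Step 4: w0 = numerator / denominator = 8.985e+03 / 28080 = 0.32 um


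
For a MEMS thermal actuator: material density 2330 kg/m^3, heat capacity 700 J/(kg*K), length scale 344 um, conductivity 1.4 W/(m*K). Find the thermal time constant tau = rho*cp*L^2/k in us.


Step 1: Convert L to m: L = 344e-6 m
Step 2: L^2 = (344e-6)^2 = 1.18336e-07 m^2
Step 3: tau = 2330 * 700 * 1.18336e-07 / 1.4 = 1.3786144e-01 s
Step 4: Convert to microseconds (multiply by 1e6).
tau = 137861.44 us


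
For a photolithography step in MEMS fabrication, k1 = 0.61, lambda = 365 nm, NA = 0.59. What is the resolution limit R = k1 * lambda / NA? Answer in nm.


Step 1: Identify values: k1 = 0.61, lambda = 365 nm, NA = 0.59
Step 2: R = k1 * lambda / NA
R = 0.61 * 365 / 0.59
R = 377.4 nm


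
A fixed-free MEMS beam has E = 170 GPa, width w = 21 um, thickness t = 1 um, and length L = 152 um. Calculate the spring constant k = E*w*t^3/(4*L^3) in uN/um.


Step 1: Convert E to consistent units (1 GPa = 1000 uN/um^2).
E = 170 GPa = 170000 uN/um^2
Step 2: Compute t^3 = 1^3 = 1
Step 3: Compute L^3 = 152^3 = 3511808
Step 4: k = 170000 * 21 * 1 / (4 * 3511808)
k = 0.2541 uN/um


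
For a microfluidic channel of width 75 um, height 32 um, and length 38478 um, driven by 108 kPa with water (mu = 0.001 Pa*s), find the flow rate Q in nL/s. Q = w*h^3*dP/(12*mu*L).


Step 1: Convert all dimensions to SI (meters).
w = 75e-6 m, h = 32e-6 m, L = 38478e-6 m, dP = 108e3 Pa
Step 2: Q = w * h^3 * dP / (12 * mu * L)
Q = 75e-6 * (32e-6)^3 * 108e3 / (12 * 0.001 * 38478e-6) = 5.7483237e-10 m^3/s
Step 3: Convert Q from m^3/s to nL/s (1 m^3 = 1e12 nL, so multiply by 1e12).
Q = 574.832 nL/s


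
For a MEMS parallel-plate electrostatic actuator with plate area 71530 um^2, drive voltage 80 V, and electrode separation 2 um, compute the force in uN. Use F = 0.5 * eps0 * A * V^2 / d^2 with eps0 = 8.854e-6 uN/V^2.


Step 1: Identify parameters.
eps0 = 8.854e-6 uN/V^2, A = 71530 um^2, V = 80 V, d = 2 um
Step 2: Compute V^2 = 80^2 = 6400
Step 3: Compute d^2 = 2^2 = 4
Step 4: F = 0.5 * 8.854e-6 * 71530 * 6400 / 4
F = 506.661 uN


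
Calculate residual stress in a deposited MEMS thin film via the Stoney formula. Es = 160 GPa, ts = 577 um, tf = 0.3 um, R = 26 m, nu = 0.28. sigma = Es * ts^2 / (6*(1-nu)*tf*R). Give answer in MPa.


Step 1: Compute numerator: Es * ts^2 = 160 * 577^2 = 53268640 (GPa*um^2)
Step 2: Compute denominator (R in um): 6*(1-nu)*tf*R = 6*0.72*0.3*26e6 = 33696000.0 (um^2)
Step 3: sigma (GPa) = 53268640 / 33696000.0 = 1.580859e+00 GPa
Step 4: Convert to MPa (x1000): sigma = 1580.9 MPa


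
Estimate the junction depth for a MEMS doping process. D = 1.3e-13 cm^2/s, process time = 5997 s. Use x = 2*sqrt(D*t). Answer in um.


Step 1: Compute D*t = 1.3e-13 * 5997 = 7.7961e-10 cm^2
Step 2: sqrt(D*t) = 2.7921e-05 cm
Step 3: x = 2 * 2.7921e-05 cm = 5.5842e-05 cm
Step 4: Convert to um (1 cm = 1e4 um): x = 0.558 um


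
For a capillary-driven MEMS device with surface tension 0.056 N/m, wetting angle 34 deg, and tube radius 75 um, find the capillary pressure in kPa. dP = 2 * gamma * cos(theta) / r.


Step 1: cos(34 deg) = 0.829
Step 2: Convert r to m: r = 75e-6 m
Step 3: dP = 2 * 0.056 * 0.829 / 75e-6 = 1238.0 Pa
Step 4: Convert Pa to kPa (divide by 1000).
dP = 1.24 kPa


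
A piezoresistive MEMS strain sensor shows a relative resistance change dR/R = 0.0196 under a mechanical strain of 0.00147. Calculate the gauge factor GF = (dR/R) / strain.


Step 1: Identify values.
dR/R = 0.0196, strain = 0.00147
Step 2: GF = (dR/R) / strain = 0.0196 / 0.00147
GF = 13.3


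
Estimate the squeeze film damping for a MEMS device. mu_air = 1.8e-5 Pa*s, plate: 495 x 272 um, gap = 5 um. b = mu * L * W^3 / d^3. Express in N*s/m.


Step 1: Convert to SI.
L = 495e-6 m, W = 272e-6 m, d = 5e-6 m
Step 2: W^3 = (272e-6)^3 = 2.01e-11 m^3
Step 3: d^3 = (5e-6)^3 = 1.25e-16 m^3
Step 4: b = 1.8e-5 * 495e-6 * 2.01e-11 / 1.25e-16
b = 1.43e-03 N*s/m


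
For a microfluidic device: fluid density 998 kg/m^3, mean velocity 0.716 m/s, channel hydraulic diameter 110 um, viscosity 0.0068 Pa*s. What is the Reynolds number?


Step 1: Convert Dh to meters: Dh = 110e-6 m
Step 2: Re = rho * v * Dh / mu
Re = 998 * 0.716 * 110e-6 / 0.0068
Re = 11.559


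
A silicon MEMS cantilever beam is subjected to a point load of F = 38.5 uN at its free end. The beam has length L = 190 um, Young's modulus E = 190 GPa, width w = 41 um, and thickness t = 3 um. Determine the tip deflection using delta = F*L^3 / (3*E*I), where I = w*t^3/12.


Step 1: Calculate the second moment of area.
I = w * t^3 / 12 = 41 * 3^3 / 12 = 92.25 um^4
Step 2: Convert E to consistent units (1 GPa = 1000 uN/um^2).
E = 190 GPa = 190000 uN/um^2
Step 3: Calculate tip deflection.
delta = F * L^3 / (3 * E * I)
delta = 38.5 * 190^3 / (3 * 190000 * 92.25)
delta = 5.022 um


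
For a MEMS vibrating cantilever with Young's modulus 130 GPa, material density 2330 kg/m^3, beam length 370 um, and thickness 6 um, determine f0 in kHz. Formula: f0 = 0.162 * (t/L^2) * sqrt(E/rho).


Step 1: Convert units to SI.
t_SI = 6e-6 m, L_SI = 370e-6 m
Step 2: Calculate sqrt(E/rho).
sqrt(130e9 / 2330) = 7469.54 m/s
Step 3: Compute f0.
f0 = 0.162 * 6e-6 / (370e-6)^2 * 7469.54 = 53034.3 Hz = 53.03 kHz


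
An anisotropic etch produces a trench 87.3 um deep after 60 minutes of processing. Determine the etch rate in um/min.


Step 1: Etch rate = depth / time
Step 2: rate = 87.3 / 60
rate = 1.455 um/min


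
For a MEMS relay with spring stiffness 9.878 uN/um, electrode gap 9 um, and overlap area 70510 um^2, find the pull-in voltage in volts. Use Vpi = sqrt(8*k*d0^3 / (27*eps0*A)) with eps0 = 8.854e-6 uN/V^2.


Step 1: Compute numerator: 8 * k * d0^3 = 8 * 9.878 * 9^3 = 57608.496
Step 2: Compute denominator: 27 * eps0 * A = 27 * 8.854e-6 * 70510 = 16.85598
Step 3: Vpi = sqrt(57608.496 / 16.85598)
Vpi = 58.46 V


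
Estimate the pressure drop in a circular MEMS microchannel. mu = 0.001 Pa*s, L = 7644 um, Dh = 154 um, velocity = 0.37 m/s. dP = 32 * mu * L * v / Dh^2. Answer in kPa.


Step 1: Convert to SI: L = 7644e-6 m, Dh = 154e-6 m
Step 2: dP = 32 * 0.001 * 7644e-6 * 0.37 / (154e-6)^2
Step 3: dP = 3816.20 Pa
Step 4: Convert to kPa: dP = 3.82 kPa


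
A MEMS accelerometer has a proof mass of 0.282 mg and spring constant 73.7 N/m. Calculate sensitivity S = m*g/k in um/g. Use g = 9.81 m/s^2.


Step 1: Convert mass: m = 0.282 mg = 2.82e-07 kg
Step 2: S = m * g / k = 2.82e-07 * 9.81 / 73.7
Step 3: S = 3.75e-08 m/g
Step 4: Convert to um/g: S = 0.038 um/g


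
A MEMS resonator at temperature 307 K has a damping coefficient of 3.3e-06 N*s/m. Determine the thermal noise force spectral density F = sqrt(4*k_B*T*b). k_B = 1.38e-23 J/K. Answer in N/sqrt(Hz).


Step 1: Compute 4 * k_B * T * b
= 4 * 1.38e-23 * 307 * 3.3e-06
= 5.5923e-26 N^2/Hz
Step 2: F_noise = sqrt(5.5923e-26)
F_noise = 2.36e-13 N/sqrt(Hz)


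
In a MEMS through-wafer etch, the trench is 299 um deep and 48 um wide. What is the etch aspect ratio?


Step 1: AR = depth / width
Step 2: AR = 299 / 48
AR = 6.2


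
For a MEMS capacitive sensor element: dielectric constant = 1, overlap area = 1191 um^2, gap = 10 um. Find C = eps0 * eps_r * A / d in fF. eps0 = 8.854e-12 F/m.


Step 1: Convert area to m^2: A = 1191e-12 m^2
Step 2: Convert gap to m: d = 10e-6 m
Step 3: C = eps0 * eps_r * A / d
C = 8.854e-12 * 1 * 1191e-12 / 10e-6
Step 4: Convert to fF (multiply by 1e15).
C = 1.05 fF


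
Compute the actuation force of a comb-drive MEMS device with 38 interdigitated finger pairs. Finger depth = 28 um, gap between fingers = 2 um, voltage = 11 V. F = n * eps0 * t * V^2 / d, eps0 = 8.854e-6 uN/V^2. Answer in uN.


Step 1: Parameters: n=38, eps0=8.854e-6 uN/V^2, t=28 um, V=11 V, d=2 um
Step 2: V^2 = 121
Step 3: F = 38 * 8.854e-6 * 28 * 121 / 2
F = 0.57 uN


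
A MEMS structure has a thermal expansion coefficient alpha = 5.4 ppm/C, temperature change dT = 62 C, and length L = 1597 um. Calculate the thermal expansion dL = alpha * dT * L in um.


Step 1: Convert CTE: alpha = 5.4 ppm/C = 5.4e-6 /C
Step 2: dL = 5.4e-6 * 62 * 1597
dL = 0.5347 um


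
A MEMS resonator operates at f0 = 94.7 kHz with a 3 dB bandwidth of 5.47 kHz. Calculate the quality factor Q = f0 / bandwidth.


Step 1: Q = f0 / bandwidth
Step 2: Q = 94.7 / 5.47
Q = 17.3


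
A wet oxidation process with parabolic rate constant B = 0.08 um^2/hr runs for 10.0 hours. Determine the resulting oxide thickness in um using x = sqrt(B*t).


Step 1: Compute B*t = 0.08 * 10.0 = 0.8
Step 2: x = sqrt(0.8)
x = 0.894 um


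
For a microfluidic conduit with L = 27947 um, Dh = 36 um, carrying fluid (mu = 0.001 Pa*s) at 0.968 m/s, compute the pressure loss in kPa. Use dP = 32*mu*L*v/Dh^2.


Step 1: Convert to SI: L = 27947e-6 m, Dh = 36e-6 m
Step 2: dP = 32 * 0.001 * 27947e-6 * 0.968 / (36e-6)^2
Step 3: dP = 667967.80 Pa
Step 4: Convert to kPa: dP = 667.97 kPa


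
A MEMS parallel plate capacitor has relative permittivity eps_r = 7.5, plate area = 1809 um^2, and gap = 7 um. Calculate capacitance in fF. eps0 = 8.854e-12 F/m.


Step 1: Convert area to m^2: A = 1809e-12 m^2
Step 2: Convert gap to m: d = 7e-6 m
Step 3: C = eps0 * eps_r * A / d
C = 8.854e-12 * 7.5 * 1809e-12 / 7e-6
Step 4: Convert to fF (multiply by 1e15).
C = 17.16 fF


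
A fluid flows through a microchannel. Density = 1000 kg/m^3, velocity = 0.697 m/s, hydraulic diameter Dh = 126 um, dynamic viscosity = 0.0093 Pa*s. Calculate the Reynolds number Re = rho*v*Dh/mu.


Step 1: Convert Dh to meters: Dh = 126e-6 m
Step 2: Re = rho * v * Dh / mu
Re = 1000 * 0.697 * 126e-6 / 0.0093
Re = 9.443


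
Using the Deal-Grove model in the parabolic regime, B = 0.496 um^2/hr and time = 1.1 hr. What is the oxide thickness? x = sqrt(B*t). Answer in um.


Step 1: Compute B*t = 0.496 * 1.1 = 0.5456
Step 2: x = sqrt(0.5456)
x = 0.739 um


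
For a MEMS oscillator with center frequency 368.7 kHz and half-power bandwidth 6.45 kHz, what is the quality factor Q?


Step 1: Q = f0 / bandwidth
Step 2: Q = 368.7 / 6.45
Q = 57.2


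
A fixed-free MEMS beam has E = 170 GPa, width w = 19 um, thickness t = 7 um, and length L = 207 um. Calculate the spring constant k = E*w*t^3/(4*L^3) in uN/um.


Step 1: Convert E to consistent units (1 GPa = 1000 uN/um^2).
E = 170 GPa = 170000 uN/um^2
Step 2: Compute t^3 = 7^3 = 343
Step 3: Compute L^3 = 207^3 = 8869743
Step 4: k = 170000 * 19 * 343 / (4 * 8869743)
k = 31.2267 uN/um


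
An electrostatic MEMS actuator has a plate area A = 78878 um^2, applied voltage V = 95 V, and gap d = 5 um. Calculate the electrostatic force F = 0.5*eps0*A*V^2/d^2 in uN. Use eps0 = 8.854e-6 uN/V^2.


Step 1: Identify parameters.
eps0 = 8.854e-6 uN/V^2, A = 78878 um^2, V = 95 V, d = 5 um
Step 2: Compute V^2 = 95^2 = 9025
Step 3: Compute d^2 = 5^2 = 25
Step 4: F = 0.5 * 8.854e-6 * 78878 * 9025 / 25
F = 126.059 uN


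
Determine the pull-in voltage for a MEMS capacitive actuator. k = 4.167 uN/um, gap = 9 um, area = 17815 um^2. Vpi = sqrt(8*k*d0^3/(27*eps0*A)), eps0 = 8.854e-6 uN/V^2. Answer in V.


Step 1: Compute numerator: 8 * k * d0^3 = 8 * 4.167 * 9^3 = 24301.944
Step 2: Compute denominator: 27 * eps0 * A = 27 * 8.854e-6 * 17815 = 4.258818
Step 3: Vpi = sqrt(24301.944 / 4.258818)
Vpi = 75.54 V


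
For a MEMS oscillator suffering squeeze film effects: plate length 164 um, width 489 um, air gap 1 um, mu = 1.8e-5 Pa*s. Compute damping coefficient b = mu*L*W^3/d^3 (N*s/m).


Step 1: Convert to SI.
L = 164e-6 m, W = 489e-6 m, d = 1e-6 m
Step 2: W^3 = (489e-6)^3 = 1.17e-10 m^3
Step 3: d^3 = (1e-6)^3 = 1.00e-18 m^3
Step 4: b = 1.8e-5 * 164e-6 * 1.17e-10 / 1.00e-18
b = 3.45e-01 N*s/m


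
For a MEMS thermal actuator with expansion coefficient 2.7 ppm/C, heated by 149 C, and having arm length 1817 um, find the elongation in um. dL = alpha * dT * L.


Step 1: Convert CTE: alpha = 2.7 ppm/C = 2.7e-6 /C
Step 2: dL = 2.7e-6 * 149 * 1817
dL = 0.731 um


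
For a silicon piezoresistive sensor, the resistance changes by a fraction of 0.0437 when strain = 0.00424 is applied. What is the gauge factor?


Step 1: Identify values.
dR/R = 0.0437, strain = 0.00424
Step 2: GF = (dR/R) / strain = 0.0437 / 0.00424
GF = 10.3


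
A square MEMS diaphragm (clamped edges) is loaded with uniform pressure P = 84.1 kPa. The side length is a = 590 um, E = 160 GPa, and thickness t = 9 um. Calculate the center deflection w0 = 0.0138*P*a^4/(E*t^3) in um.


Step 1: Convert pressure to compatible units (E is in GPa, so P in GPa).
P = 84.1 kPa = 84.1e-6 GPa
Step 2: Compute numerator: 0.0138 * P * a^4.
a^4 = 590^4 = 121173610000
numerator = 0.0138 * 84.1e-6 * 121173610000 = 1.406317e+05
Step 3: Compute denominator: E * t^3 = 160 * 9^3 = 116640
Step 4: w0 = numerator / denominator = 1.406317e+05 / 116640 = 1.2057 um


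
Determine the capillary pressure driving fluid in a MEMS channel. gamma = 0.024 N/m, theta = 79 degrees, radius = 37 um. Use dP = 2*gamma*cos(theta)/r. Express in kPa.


Step 1: cos(79 deg) = 0.1908
Step 2: Convert r to m: r = 37e-6 m
Step 3: dP = 2 * 0.024 * 0.1908 / 37e-6 = 247.5 Pa
Step 4: Convert Pa to kPa (divide by 1000).
dP = 0.25 kPa


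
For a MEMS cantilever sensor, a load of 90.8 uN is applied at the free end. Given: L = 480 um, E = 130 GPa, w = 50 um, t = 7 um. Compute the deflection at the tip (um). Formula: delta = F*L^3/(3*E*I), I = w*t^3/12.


Step 1: Calculate the second moment of area.
I = w * t^3 / 12 = 50 * 7^3 / 12 = 1429.1667 um^4
Step 2: Convert E to consistent units (1 GPa = 1000 uN/um^2).
E = 130 GPa = 130000 uN/um^2
Step 3: Calculate tip deflection.
delta = F * L^3 / (3 * E * I)
delta = 90.8 * 480^3 / (3 * 130000 * 1429.1667)
delta = 18.0162 um


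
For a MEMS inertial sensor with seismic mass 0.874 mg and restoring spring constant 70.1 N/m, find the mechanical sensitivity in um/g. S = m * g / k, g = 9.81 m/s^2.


Step 1: Convert mass: m = 0.874 mg = 8.74e-07 kg
Step 2: S = m * g / k = 8.74e-07 * 9.81 / 70.1
Step 3: S = 1.22e-07 m/g
Step 4: Convert to um/g: S = 0.122 um/g


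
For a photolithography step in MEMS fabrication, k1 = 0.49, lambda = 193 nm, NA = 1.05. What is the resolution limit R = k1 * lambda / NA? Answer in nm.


Step 1: Identify values: k1 = 0.49, lambda = 193 nm, NA = 1.05
Step 2: R = k1 * lambda / NA
R = 0.49 * 193 / 1.05
R = 90.1 nm


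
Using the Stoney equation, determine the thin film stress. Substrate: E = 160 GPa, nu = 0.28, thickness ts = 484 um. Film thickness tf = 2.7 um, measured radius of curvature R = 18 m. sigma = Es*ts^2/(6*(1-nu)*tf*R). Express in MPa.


Step 1: Compute numerator: Es * ts^2 = 160 * 484^2 = 37480960 (GPa*um^2)
Step 2: Compute denominator (R in um): 6*(1-nu)*tf*R = 6*0.72*2.7*18e6 = 209952000.0 (um^2)
Step 3: sigma (GPa) = 37480960 / 209952000.0 = 1.78522e-01 GPa
Step 4: Convert to MPa (x1000): sigma = 178.5 MPa


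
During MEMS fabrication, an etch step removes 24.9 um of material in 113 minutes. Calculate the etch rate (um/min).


Step 1: Etch rate = depth / time
Step 2: rate = 24.9 / 113
rate = 0.22 um/min


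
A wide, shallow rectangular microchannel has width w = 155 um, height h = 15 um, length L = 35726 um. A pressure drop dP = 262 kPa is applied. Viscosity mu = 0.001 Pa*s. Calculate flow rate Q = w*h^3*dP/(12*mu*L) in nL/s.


Step 1: Convert all dimensions to SI (meters).
w = 155e-6 m, h = 15e-6 m, L = 35726e-6 m, dP = 262e3 Pa
Step 2: Q = w * h^3 * dP / (12 * mu * L)
Q = 155e-6 * (15e-6)^3 * 262e3 / (12 * 0.001 * 35726e-6) = 3.1969889e-10 m^3/s
Step 3: Convert Q from m^3/s to nL/s (1 m^3 = 1e12 nL, so multiply by 1e12).
Q = 319.699 nL/s


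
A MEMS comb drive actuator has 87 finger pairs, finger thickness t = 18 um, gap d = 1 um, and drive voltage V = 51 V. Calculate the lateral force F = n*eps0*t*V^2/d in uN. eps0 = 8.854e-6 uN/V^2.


Step 1: Parameters: n=87, eps0=8.854e-6 uN/V^2, t=18 um, V=51 V, d=1 um
Step 2: V^2 = 2601
Step 3: F = 87 * 8.854e-6 * 18 * 2601 / 1
F = 36.064 uN


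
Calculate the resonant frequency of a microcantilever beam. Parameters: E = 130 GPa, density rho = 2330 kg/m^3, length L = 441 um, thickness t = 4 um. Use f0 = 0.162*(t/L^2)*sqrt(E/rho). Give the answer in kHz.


Step 1: Convert units to SI.
t_SI = 4e-6 m, L_SI = 441e-6 m
Step 2: Calculate sqrt(E/rho).
sqrt(130e9 / 2330) = 7469.54 m/s
Step 3: Compute f0.
f0 = 0.162 * 4e-6 / (441e-6)^2 * 7469.54 = 24888.1 Hz = 24.89 kHz


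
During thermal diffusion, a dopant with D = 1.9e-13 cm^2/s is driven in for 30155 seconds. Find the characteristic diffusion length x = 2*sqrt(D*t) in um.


Step 1: Compute D*t = 1.9e-13 * 30155 = 5.72945e-09 cm^2
Step 2: sqrt(D*t) = 7.56931e-05 cm
Step 3: x = 2 * 7.56931e-05 cm = 1.513862e-04 cm
Step 4: Convert to um (1 cm = 1e4 um): x = 1.514 um


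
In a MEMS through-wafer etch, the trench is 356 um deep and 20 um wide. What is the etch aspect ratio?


Step 1: AR = depth / width
Step 2: AR = 356 / 20
AR = 17.8


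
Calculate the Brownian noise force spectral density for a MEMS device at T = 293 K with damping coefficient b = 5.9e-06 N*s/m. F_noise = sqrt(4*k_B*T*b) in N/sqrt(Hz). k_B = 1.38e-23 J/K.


Step 1: Compute 4 * k_B * T * b
= 4 * 1.38e-23 * 293 * 5.9e-06
= 9.5424e-26 N^2/Hz
Step 2: F_noise = sqrt(9.5424e-26)
F_noise = 3.09e-13 N/sqrt(Hz)


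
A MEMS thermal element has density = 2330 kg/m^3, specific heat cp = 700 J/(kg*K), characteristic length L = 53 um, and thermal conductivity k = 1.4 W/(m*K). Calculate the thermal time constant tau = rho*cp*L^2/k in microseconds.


Step 1: Convert L to m: L = 53e-6 m
Step 2: L^2 = (53e-6)^2 = 2.809e-09 m^2
Step 3: tau = 2330 * 700 * 2.809e-09 / 1.4 = 3.272485e-03 s
Step 4: Convert to microseconds (multiply by 1e6).
tau = 3272.485 us


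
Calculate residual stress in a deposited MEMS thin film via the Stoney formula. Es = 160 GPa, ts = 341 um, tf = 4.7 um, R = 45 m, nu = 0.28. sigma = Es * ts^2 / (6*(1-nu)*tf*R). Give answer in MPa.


Step 1: Compute numerator: Es * ts^2 = 160 * 341^2 = 18604960 (GPa*um^2)
Step 2: Compute denominator (R in um): 6*(1-nu)*tf*R = 6*0.72*4.7*45e6 = 913680000.0 (um^2)
Step 3: sigma (GPa) = 18604960 / 913680000.0 = 2.0363e-02 GPa
Step 4: Convert to MPa (x1000): sigma = 20.4 MPa


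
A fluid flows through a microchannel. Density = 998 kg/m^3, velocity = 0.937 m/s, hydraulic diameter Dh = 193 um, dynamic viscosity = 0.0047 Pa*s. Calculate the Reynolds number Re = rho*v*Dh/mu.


Step 1: Convert Dh to meters: Dh = 193e-6 m
Step 2: Re = rho * v * Dh / mu
Re = 998 * 0.937 * 193e-6 / 0.0047
Re = 38.4


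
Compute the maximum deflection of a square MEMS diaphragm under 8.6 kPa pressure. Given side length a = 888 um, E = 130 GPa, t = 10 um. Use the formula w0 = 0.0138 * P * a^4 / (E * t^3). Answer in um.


Step 1: Convert pressure to compatible units (E is in GPa, so P in GPa).
P = 8.6 kPa = 8.6e-6 GPa
Step 2: Compute numerator: 0.0138 * P * a^4.
a^4 = 888^4 = 621801639936
numerator = 0.0138 * 8.6e-6 * 621801639936 = 7.37954e+04
Step 3: Compute denominator: E * t^3 = 130 * 10^3 = 130000
Step 4: w0 = numerator / denominator = 7.37954e+04 / 130000 = 0.5677 um


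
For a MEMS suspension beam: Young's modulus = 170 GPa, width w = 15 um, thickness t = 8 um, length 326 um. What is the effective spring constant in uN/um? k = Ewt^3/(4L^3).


Step 1: Convert E to consistent units (1 GPa = 1000 uN/um^2).
E = 170 GPa = 170000 uN/um^2
Step 2: Compute t^3 = 8^3 = 512
Step 3: Compute L^3 = 326^3 = 34645976
Step 4: k = 170000 * 15 * 512 / (4 * 34645976)
k = 9.421 uN/um


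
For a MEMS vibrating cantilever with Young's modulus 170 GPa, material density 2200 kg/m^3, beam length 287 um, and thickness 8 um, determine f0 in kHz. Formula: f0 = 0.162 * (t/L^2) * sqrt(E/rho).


Step 1: Convert units to SI.
t_SI = 8e-6 m, L_SI = 287e-6 m
Step 2: Calculate sqrt(E/rho).
sqrt(170e9 / 2200) = 8790.49 m/s
Step 3: Compute f0.
f0 = 0.162 * 8e-6 / (287e-6)^2 * 8790.49 = 138310.2 Hz = 138.31 kHz


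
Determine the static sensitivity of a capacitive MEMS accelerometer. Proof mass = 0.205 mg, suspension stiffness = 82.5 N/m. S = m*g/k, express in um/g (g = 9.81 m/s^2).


Step 1: Convert mass: m = 0.205 mg = 2.05e-07 kg
Step 2: S = m * g / k = 2.05e-07 * 9.81 / 82.5
Step 3: S = 2.44e-08 m/g
Step 4: Convert to um/g: S = 0.024 um/g


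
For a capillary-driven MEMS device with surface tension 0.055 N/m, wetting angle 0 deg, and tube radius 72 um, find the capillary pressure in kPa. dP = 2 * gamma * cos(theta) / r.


Step 1: cos(0 deg) = 1.0
Step 2: Convert r to m: r = 72e-6 m
Step 3: dP = 2 * 0.055 * 1.0 / 72e-6 = 1527.8 Pa
Step 4: Convert Pa to kPa (divide by 1000).
dP = 1.53 kPa


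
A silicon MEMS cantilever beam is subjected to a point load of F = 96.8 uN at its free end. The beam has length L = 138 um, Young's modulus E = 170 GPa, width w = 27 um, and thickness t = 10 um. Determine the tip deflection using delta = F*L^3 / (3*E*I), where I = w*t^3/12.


Step 1: Calculate the second moment of area.
I = w * t^3 / 12 = 27 * 10^3 / 12 = 2250.0 um^4
Step 2: Convert E to consistent units (1 GPa = 1000 uN/um^2).
E = 170 GPa = 170000 uN/um^2
Step 3: Calculate tip deflection.
delta = F * L^3 / (3 * E * I)
delta = 96.8 * 138^3 / (3 * 170000 * 2250.0)
delta = 0.2217 um


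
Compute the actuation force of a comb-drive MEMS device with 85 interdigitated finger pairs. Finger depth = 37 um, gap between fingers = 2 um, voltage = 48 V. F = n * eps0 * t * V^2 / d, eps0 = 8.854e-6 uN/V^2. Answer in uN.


Step 1: Parameters: n=85, eps0=8.854e-6 uN/V^2, t=37 um, V=48 V, d=2 um
Step 2: V^2 = 2304
Step 3: F = 85 * 8.854e-6 * 37 * 2304 / 2
F = 32.078 uN


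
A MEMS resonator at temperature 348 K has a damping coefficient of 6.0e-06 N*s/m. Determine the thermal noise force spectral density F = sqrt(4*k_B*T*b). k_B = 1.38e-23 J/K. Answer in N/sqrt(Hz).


Step 1: Compute 4 * k_B * T * b
= 4 * 1.38e-23 * 348 * 6.0e-06
= 1.1526e-25 N^2/Hz
Step 2: F_noise = sqrt(1.1526e-25)
F_noise = 3.39e-13 N/sqrt(Hz)


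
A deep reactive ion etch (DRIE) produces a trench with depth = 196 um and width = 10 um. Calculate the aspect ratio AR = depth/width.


Step 1: AR = depth / width
Step 2: AR = 196 / 10
AR = 19.6


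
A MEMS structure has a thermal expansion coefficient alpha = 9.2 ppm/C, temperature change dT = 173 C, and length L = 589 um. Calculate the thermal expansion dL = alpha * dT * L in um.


Step 1: Convert CTE: alpha = 9.2 ppm/C = 9.2e-6 /C
Step 2: dL = 9.2e-6 * 173 * 589
dL = 0.9375 um


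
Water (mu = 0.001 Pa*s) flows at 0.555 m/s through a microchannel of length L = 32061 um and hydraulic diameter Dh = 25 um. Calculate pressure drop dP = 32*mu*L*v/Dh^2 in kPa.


Step 1: Convert to SI: L = 32061e-6 m, Dh = 25e-6 m
Step 2: dP = 32 * 0.001 * 32061e-6 * 0.555 / (25e-6)^2
Step 3: dP = 911045.38 Pa
Step 4: Convert to kPa: dP = 911.05 kPa


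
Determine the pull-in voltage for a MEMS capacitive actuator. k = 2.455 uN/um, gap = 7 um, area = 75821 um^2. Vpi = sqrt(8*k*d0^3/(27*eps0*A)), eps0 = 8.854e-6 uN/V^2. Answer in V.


Step 1: Compute numerator: 8 * k * d0^3 = 8 * 2.455 * 7^3 = 6736.52
Step 2: Compute denominator: 27 * eps0 * A = 27 * 8.854e-6 * 75821 = 18.125617
Step 3: Vpi = sqrt(6736.52 / 18.125617)
Vpi = 19.28 V


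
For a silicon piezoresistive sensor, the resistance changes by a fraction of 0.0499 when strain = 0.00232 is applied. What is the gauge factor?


Step 1: Identify values.
dR/R = 0.0499, strain = 0.00232
Step 2: GF = (dR/R) / strain = 0.0499 / 0.00232
GF = 21.5


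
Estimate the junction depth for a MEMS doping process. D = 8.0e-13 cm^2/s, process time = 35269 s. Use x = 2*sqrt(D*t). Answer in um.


Step 1: Compute D*t = 8.0e-13 * 35269 = 2.82152e-08 cm^2
Step 2: sqrt(D*t) = 1.67974e-04 cm
Step 3: x = 2 * 1.67974e-04 cm = 3.35948e-04 cm
Step 4: Convert to um (1 cm = 1e4 um): x = 3.359 um


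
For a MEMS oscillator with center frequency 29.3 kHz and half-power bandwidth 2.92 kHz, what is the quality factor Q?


Step 1: Q = f0 / bandwidth
Step 2: Q = 29.3 / 2.92
Q = 10.0


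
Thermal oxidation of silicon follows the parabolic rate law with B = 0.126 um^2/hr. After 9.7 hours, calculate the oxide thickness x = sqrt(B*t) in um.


Step 1: Compute B*t = 0.126 * 9.7 = 1.2222
Step 2: x = sqrt(1.2222)
x = 1.106 um


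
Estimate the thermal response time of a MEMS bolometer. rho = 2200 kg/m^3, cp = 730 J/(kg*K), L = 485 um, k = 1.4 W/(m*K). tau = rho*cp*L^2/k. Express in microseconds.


Step 1: Convert L to m: L = 485e-6 m
Step 2: L^2 = (485e-6)^2 = 2.35225e-07 m^2
Step 3: tau = 2200 * 730 * 2.35225e-07 / 1.4 = 2.6983667857e-01 s
Step 4: Convert to microseconds (multiply by 1e6).
tau = 269836.679 us


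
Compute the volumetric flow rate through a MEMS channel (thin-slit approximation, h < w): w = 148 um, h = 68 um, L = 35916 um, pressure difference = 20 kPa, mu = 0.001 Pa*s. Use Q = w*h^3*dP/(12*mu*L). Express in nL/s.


Step 1: Convert all dimensions to SI (meters).
w = 148e-6 m, h = 68e-6 m, L = 35916e-6 m, dP = 20e3 Pa
Step 2: Q = w * h^3 * dP / (12 * mu * L)
Q = 148e-6 * (68e-6)^3 * 20e3 / (12 * 0.001 * 35916e-6) = 2.1594803e-09 m^3/s
Step 3: Convert Q from m^3/s to nL/s (1 m^3 = 1e12 nL, so multiply by 1e12).
Q = 2159.48 nL/s


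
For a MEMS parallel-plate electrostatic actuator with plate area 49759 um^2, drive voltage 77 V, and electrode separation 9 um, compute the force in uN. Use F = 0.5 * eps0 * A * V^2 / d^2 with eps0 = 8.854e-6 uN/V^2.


Step 1: Identify parameters.
eps0 = 8.854e-6 uN/V^2, A = 49759 um^2, V = 77 V, d = 9 um
Step 2: Compute V^2 = 77^2 = 5929
Step 3: Compute d^2 = 9^2 = 81
Step 4: F = 0.5 * 8.854e-6 * 49759 * 5929 / 81
F = 16.124 uN


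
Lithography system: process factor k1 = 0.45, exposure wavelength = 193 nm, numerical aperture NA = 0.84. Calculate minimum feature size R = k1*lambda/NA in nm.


Step 1: Identify values: k1 = 0.45, lambda = 193 nm, NA = 0.84
Step 2: R = k1 * lambda / NA
R = 0.45 * 193 / 0.84
R = 103.4 nm


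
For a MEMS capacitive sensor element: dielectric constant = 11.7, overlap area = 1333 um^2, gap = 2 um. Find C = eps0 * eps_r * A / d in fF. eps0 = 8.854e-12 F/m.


Step 1: Convert area to m^2: A = 1333e-12 m^2
Step 2: Convert gap to m: d = 2e-6 m
Step 3: C = eps0 * eps_r * A / d
C = 8.854e-12 * 11.7 * 1333e-12 / 2e-6
Step 4: Convert to fF (multiply by 1e15).
C = 69.04 fF


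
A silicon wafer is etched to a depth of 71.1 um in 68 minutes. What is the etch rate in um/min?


Step 1: Etch rate = depth / time
Step 2: rate = 71.1 / 68
rate = 1.046 um/min


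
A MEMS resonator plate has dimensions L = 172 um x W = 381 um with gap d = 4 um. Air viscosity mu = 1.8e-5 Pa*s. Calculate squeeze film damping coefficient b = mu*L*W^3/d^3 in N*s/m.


Step 1: Convert to SI.
L = 172e-6 m, W = 381e-6 m, d = 4e-6 m
Step 2: W^3 = (381e-6)^3 = 5.53e-11 m^3
Step 3: d^3 = (4e-6)^3 = 6.40e-17 m^3
Step 4: b = 1.8e-5 * 172e-6 * 5.53e-11 / 6.40e-17
b = 2.68e-03 N*s/m


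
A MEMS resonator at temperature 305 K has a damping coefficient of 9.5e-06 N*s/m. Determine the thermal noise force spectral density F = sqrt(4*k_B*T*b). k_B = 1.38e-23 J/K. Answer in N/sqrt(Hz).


Step 1: Compute 4 * k_B * T * b
= 4 * 1.38e-23 * 305 * 9.5e-06
= 1.5994e-25 N^2/Hz
Step 2: F_noise = sqrt(1.5994e-25)
F_noise = 4.00e-13 N/sqrt(Hz)


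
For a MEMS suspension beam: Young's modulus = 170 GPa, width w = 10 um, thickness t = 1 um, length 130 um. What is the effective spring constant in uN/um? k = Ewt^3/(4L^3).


Step 1: Convert E to consistent units (1 GPa = 1000 uN/um^2).
E = 170 GPa = 170000 uN/um^2
Step 2: Compute t^3 = 1^3 = 1
Step 3: Compute L^3 = 130^3 = 2197000
Step 4: k = 170000 * 10 * 1 / (4 * 2197000)
k = 0.1934 uN/um


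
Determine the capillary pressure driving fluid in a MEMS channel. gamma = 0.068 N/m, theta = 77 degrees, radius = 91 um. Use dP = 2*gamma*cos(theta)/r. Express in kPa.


Step 1: cos(77 deg) = 0.225
Step 2: Convert r to m: r = 91e-6 m
Step 3: dP = 2 * 0.068 * 0.225 / 91e-6 = 336.3 Pa
Step 4: Convert Pa to kPa (divide by 1000).
dP = 0.34 kPa


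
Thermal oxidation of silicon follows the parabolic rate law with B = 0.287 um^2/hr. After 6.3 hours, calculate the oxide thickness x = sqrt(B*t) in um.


Step 1: Compute B*t = 0.287 * 6.3 = 1.8081
Step 2: x = sqrt(1.8081)
x = 1.345 um


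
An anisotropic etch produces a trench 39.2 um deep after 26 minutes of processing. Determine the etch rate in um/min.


Step 1: Etch rate = depth / time
Step 2: rate = 39.2 / 26
rate = 1.508 um/min


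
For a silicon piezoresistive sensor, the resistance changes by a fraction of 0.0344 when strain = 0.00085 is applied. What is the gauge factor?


Step 1: Identify values.
dR/R = 0.0344, strain = 0.00085
Step 2: GF = (dR/R) / strain = 0.0344 / 0.00085
GF = 40.5


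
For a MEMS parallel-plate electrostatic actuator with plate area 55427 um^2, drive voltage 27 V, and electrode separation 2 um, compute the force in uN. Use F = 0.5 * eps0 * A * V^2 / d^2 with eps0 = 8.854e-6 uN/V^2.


Step 1: Identify parameters.
eps0 = 8.854e-6 uN/V^2, A = 55427 um^2, V = 27 V, d = 2 um
Step 2: Compute V^2 = 27^2 = 729
Step 3: Compute d^2 = 2^2 = 4
Step 4: F = 0.5 * 8.854e-6 * 55427 * 729 / 4
F = 44.72 uN


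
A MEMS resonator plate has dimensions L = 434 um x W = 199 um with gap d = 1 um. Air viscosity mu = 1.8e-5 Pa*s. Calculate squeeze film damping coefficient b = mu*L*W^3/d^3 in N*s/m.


Step 1: Convert to SI.
L = 434e-6 m, W = 199e-6 m, d = 1e-6 m
Step 2: W^3 = (199e-6)^3 = 7.88e-12 m^3
Step 3: d^3 = (1e-6)^3 = 1.00e-18 m^3
Step 4: b = 1.8e-5 * 434e-6 * 7.88e-12 / 1.00e-18
b = 6.16e-02 N*s/m


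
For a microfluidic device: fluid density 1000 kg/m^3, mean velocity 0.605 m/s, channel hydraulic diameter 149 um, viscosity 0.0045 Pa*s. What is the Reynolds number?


Step 1: Convert Dh to meters: Dh = 149e-6 m
Step 2: Re = rho * v * Dh / mu
Re = 1000 * 0.605 * 149e-6 / 0.0045
Re = 20.032


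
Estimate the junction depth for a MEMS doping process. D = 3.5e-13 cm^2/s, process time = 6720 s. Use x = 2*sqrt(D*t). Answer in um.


Step 1: Compute D*t = 3.5e-13 * 6720 = 2.352e-09 cm^2
Step 2: sqrt(D*t) = 4.85e-05 cm
Step 3: x = 2 * 4.85e-05 cm = 9.7e-05 cm
Step 4: Convert to um (1 cm = 1e4 um): x = 0.97 um


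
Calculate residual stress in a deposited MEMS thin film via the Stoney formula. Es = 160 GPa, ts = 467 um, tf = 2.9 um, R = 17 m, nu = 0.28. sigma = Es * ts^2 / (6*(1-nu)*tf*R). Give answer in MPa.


Step 1: Compute numerator: Es * ts^2 = 160 * 467^2 = 34894240 (GPa*um^2)
Step 2: Compute denominator (R in um): 6*(1-nu)*tf*R = 6*0.72*2.9*17e6 = 212976000.0 (um^2)
Step 3: sigma (GPa) = 34894240 / 212976000.0 = 1.63841e-01 GPa
Step 4: Convert to MPa (x1000): sigma = 163.8 MPa


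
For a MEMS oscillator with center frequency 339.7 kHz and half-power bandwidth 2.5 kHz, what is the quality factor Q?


Step 1: Q = f0 / bandwidth
Step 2: Q = 339.7 / 2.5
Q = 135.9


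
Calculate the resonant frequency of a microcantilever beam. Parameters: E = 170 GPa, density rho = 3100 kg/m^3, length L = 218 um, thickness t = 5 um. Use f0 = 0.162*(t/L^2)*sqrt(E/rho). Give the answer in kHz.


Step 1: Convert units to SI.
t_SI = 5e-6 m, L_SI = 218e-6 m
Step 2: Calculate sqrt(E/rho).
sqrt(170e9 / 3100) = 7405.32 m/s
Step 3: Compute f0.
f0 = 0.162 * 5e-6 / (218e-6)^2 * 7405.32 = 126216.4 Hz = 126.22 kHz


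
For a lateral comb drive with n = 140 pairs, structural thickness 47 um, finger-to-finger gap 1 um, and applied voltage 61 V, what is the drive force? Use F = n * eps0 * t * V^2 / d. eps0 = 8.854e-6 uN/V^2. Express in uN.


Step 1: Parameters: n=140, eps0=8.854e-6 uN/V^2, t=47 um, V=61 V, d=1 um
Step 2: V^2 = 3721
Step 3: F = 140 * 8.854e-6 * 47 * 3721 / 1
F = 216.783 uN


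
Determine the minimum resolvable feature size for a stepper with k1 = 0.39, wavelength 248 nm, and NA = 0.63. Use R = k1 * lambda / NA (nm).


Step 1: Identify values: k1 = 0.39, lambda = 248 nm, NA = 0.63
Step 2: R = k1 * lambda / NA
R = 0.39 * 248 / 0.63
R = 153.5 nm


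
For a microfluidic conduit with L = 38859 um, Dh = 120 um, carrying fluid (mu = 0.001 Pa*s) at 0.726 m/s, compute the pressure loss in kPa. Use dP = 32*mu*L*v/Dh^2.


Step 1: Convert to SI: L = 38859e-6 m, Dh = 120e-6 m
Step 2: dP = 32 * 0.001 * 38859e-6 * 0.726 / (120e-6)^2
Step 3: dP = 62692.52 Pa
Step 4: Convert to kPa: dP = 62.69 kPa


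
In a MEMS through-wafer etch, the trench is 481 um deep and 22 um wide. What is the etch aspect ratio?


Step 1: AR = depth / width
Step 2: AR = 481 / 22
AR = 21.9


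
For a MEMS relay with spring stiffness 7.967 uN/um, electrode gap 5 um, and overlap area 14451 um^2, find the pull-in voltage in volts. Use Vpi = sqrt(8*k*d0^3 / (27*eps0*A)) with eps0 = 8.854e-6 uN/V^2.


Step 1: Compute numerator: 8 * k * d0^3 = 8 * 7.967 * 5^3 = 7967.0
Step 2: Compute denominator: 27 * eps0 * A = 27 * 8.854e-6 * 14451 = 3.454627
Step 3: Vpi = sqrt(7967.0 / 3.454627)
Vpi = 48.02 V


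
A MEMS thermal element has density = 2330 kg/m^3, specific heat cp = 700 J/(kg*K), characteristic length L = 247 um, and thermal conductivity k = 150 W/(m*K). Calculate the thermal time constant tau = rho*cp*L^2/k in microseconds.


Step 1: Convert L to m: L = 247e-6 m
Step 2: L^2 = (247e-6)^2 = 6.1009e-08 m^2
Step 3: tau = 2330 * 700 * 6.1009e-08 / 150 = 6.6337119e-04 s
Step 4: Convert to microseconds (multiply by 1e6).
tau = 663.371 us


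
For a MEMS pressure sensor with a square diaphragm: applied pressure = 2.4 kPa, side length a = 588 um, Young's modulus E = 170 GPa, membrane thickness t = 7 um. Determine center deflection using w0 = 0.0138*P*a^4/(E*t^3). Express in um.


Step 1: Convert pressure to compatible units (E is in GPa, so P in GPa).
P = 2.4 kPa = 2.4e-6 GPa
Step 2: Compute numerator: 0.0138 * P * a^4.
a^4 = 588^4 = 119538913536
numerator = 0.0138 * 2.4e-6 * 119538913536 = 3.9591e+03
Step 3: Compute denominator: E * t^3 = 170 * 7^3 = 58310
Step 4: w0 = numerator / denominator = 3.9591e+03 / 58310 = 0.0679 um


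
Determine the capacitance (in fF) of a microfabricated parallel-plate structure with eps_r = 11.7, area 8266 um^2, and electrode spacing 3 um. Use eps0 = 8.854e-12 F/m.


Step 1: Convert area to m^2: A = 8266e-12 m^2
Step 2: Convert gap to m: d = 3e-6 m
Step 3: C = eps0 * eps_r * A / d
C = 8.854e-12 * 11.7 * 8266e-12 / 3e-6
Step 4: Convert to fF (multiply by 1e15).
C = 285.43 fF


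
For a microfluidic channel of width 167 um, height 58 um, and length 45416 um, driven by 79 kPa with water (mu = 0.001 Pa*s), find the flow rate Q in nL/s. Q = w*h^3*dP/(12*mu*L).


Step 1: Convert all dimensions to SI (meters).
w = 167e-6 m, h = 58e-6 m, L = 45416e-6 m, dP = 79e3 Pa
Step 2: Q = w * h^3 * dP / (12 * mu * L)
Q = 167e-6 * (58e-6)^3 * 79e3 / (12 * 0.001 * 45416e-6) = 4.72321175e-09 m^3/s
Step 3: Convert Q from m^3/s to nL/s (1 m^3 = 1e12 nL, so multiply by 1e12).
Q = 4723.212 nL/s


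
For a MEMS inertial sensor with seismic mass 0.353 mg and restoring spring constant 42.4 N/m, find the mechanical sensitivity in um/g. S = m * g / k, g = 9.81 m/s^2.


Step 1: Convert mass: m = 0.353 mg = 3.53e-07 kg
Step 2: S = m * g / k = 3.53e-07 * 9.81 / 42.4
Step 3: S = 8.17e-08 m/g
Step 4: Convert to um/g: S = 0.082 um/g


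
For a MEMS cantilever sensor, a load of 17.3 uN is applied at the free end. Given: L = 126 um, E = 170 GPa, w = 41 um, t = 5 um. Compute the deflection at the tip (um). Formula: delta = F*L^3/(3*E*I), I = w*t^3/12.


Step 1: Calculate the second moment of area.
I = w * t^3 / 12 = 41 * 5^3 / 12 = 427.0833 um^4
Step 2: Convert E to consistent units (1 GPa = 1000 uN/um^2).
E = 170 GPa = 170000 uN/um^2
Step 3: Calculate tip deflection.
delta = F * L^3 / (3 * E * I)
delta = 17.3 * 126^3 / (3 * 170000 * 427.0833)
delta = 0.1589 um


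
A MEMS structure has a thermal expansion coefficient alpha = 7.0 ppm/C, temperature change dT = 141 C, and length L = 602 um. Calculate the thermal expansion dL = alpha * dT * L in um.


Step 1: Convert CTE: alpha = 7.0 ppm/C = 7.0e-6 /C
Step 2: dL = 7.0e-6 * 141 * 602
dL = 0.5942 um


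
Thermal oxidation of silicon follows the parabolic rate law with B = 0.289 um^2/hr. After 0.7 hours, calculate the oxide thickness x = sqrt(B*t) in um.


Step 1: Compute B*t = 0.289 * 0.7 = 0.2023
Step 2: x = sqrt(0.2023)
x = 0.45 um


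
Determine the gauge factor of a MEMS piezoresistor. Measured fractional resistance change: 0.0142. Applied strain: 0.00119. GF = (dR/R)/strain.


Step 1: Identify values.
dR/R = 0.0142, strain = 0.00119
Step 2: GF = (dR/R) / strain = 0.0142 / 0.00119
GF = 11.9


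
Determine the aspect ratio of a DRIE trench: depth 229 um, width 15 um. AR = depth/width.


Step 1: AR = depth / width
Step 2: AR = 229 / 15
AR = 15.3


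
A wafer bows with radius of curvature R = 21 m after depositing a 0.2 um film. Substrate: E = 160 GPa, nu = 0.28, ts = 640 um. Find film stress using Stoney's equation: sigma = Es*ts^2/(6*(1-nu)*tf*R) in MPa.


Step 1: Compute numerator: Es * ts^2 = 160 * 640^2 = 65536000 (GPa*um^2)
Step 2: Compute denominator (R in um): 6*(1-nu)*tf*R = 6*0.72*0.2*21e6 = 18144000.0 (um^2)
Step 3: sigma (GPa) = 65536000 / 18144000.0 = 3.611993e+00 GPa
Step 4: Convert to MPa (x1000): sigma = 3612.0 MPa


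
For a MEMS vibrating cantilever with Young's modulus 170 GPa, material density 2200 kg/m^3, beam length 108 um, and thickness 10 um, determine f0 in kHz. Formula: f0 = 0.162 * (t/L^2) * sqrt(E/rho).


Step 1: Convert units to SI.
t_SI = 10e-6 m, L_SI = 108e-6 m
Step 2: Calculate sqrt(E/rho).
sqrt(170e9 / 2200) = 8790.49 m/s
Step 3: Compute f0.
f0 = 0.162 * 10e-6 / (108e-6)^2 * 8790.49 = 1220901.4 Hz = 1220.9 kHz


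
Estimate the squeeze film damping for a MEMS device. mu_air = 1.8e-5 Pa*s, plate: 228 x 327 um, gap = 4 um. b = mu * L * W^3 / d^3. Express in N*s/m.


Step 1: Convert to SI.
L = 228e-6 m, W = 327e-6 m, d = 4e-6 m
Step 2: W^3 = (327e-6)^3 = 3.50e-11 m^3
Step 3: d^3 = (4e-6)^3 = 6.40e-17 m^3
Step 4: b = 1.8e-5 * 228e-6 * 3.50e-11 / 6.40e-17
b = 2.24e-03 N*s/m


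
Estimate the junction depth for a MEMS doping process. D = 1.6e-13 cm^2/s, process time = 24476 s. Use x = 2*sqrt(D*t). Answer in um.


Step 1: Compute D*t = 1.6e-13 * 24476 = 3.91616e-09 cm^2
Step 2: sqrt(D*t) = 6.25792e-05 cm
Step 3: x = 2 * 6.25792e-05 cm = 1.251584e-04 cm
Step 4: Convert to um (1 cm = 1e4 um): x = 1.252 um


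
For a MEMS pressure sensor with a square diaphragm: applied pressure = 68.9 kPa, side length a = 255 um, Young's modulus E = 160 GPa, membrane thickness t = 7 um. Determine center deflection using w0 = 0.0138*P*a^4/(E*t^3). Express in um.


Step 1: Convert pressure to compatible units (E is in GPa, so P in GPa).
P = 68.9 kPa = 68.9e-6 GPa
Step 2: Compute numerator: 0.0138 * P * a^4.
a^4 = 255^4 = 4228250625
numerator = 0.0138 * 68.9e-6 * 4228250625 = 4.0203e+03
Step 3: Compute denominator: E * t^3 = 160 * 7^3 = 54880
Step 4: w0 = numerator / denominator = 4.0203e+03 / 54880 = 0.0733 um
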